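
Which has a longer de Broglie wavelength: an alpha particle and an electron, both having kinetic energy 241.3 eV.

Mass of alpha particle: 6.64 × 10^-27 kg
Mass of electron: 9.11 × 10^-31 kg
The electron has the longer wavelength.

Using λ = h/√(2mKE):

For alpha particle: λ₁ = h/√(2m₁KE) = 9.25 × 10^-13 m
For electron: λ₂ = h/√(2m₂KE) = 7.89 × 10^-11 m

Since λ ∝ 1/√m at constant kinetic energy, the lighter particle has the longer wavelength.

The electron has the longer de Broglie wavelength.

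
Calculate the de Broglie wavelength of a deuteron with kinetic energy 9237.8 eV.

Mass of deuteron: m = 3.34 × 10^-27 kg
2.11 × 10^-13 m

Using λ = h/√(2mKE):

First convert KE to Joules: KE = 9237.8 eV = 1.480 × 10^-15 J

λ = h/√(2mKE)
λ = (6.626 × 10^-34 J·s) / √(2 × 3.34 × 10^-27 kg × 1.480 × 10^-15 J)
λ = 2.11 × 10^-13 m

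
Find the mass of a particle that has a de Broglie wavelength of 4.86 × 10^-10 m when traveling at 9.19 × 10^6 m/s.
1.48 × 10^-31 kg

From the de Broglie relation λ = h/(mv), we solve for m:

m = h/(λv)
m = (6.626 × 10^-34 J·s) / (4.86 × 10^-10 m × 9.19 × 10^6 m/s)
m = 1.48 × 10^-31 kg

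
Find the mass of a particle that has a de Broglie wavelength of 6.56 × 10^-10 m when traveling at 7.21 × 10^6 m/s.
1.40 × 10^-31 kg

From the de Broglie relation λ = h/(mv), we solve for m:

m = h/(λv)
m = (6.626 × 10^-34 J·s) / (6.56 × 10^-10 m × 7.21 × 10^6 m/s)
m = 1.40 × 10^-31 kg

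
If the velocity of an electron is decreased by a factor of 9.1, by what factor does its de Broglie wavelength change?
The wavelength increases by a factor of 9.1.

From λ = h/(mv), the wavelength is inversely proportional to velocity:

λ ∝ 1/v

If v → v/9.1, then λ → 9.1λ

When velocity is decreased by a factor of 9.1, the wavelength increases by a factor of 9.1.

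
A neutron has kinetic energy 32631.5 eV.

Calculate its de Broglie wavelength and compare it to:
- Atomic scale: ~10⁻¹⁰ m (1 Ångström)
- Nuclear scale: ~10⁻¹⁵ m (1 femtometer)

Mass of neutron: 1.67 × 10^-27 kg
λ = 1.59 × 10^-13 m, which is between nuclear and atomic scales.

Using λ = h/√(2mKE):

KE = 32631.5 eV = 5.228 × 10^-15 J

λ = h/√(2mKE)
λ = (6.626 × 10^-34 J·s) / √(2 × 1.67 × 10^-27 kg × 5.228 × 10^-15 J)
λ = 1.59 × 10^-13 m

Comparison:
- Atomic scale (10⁻¹⁰ m): λ is 0.0016× this size
- Nuclear scale (10⁻¹⁵ m): λ is 1.6e+02× this size

The wavelength is between nuclear and atomic scales.

This wavelength is appropriate for probing atomic structure but too large for nuclear physics experiments.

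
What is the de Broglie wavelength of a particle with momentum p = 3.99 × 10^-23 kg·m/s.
1.66 × 10^-11 m

Using the de Broglie relation λ = h/p:

λ = h/p
λ = (6.626 × 10^-34 J·s) / (3.99 × 10^-23 kg·m/s)
λ = 1.66 × 10^-11 m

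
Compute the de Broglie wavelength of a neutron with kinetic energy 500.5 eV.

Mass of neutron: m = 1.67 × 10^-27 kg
1.28 × 10^-12 m

Using λ = h/√(2mKE):

First convert KE to Joules: KE = 500.5 eV = 8.019 × 10^-17 J

λ = h/√(2mKE)
λ = (6.626 × 10^-34 J·s) / √(2 × 1.67 × 10^-27 kg × 8.019 × 10^-17 J)
λ = 1.28 × 10^-12 m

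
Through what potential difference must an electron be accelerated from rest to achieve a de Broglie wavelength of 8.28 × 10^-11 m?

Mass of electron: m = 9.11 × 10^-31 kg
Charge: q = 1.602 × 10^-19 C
219 V

From λ = h/√(2mqV), we solve for V:

λ² = h²/(2mqV)
V = h²/(2mqλ²)
V = (6.626 × 10^-34 J·s)² / (2 × 9.11 × 10^-31 kg × 1.602 × 10^-19 C × (8.28 × 10^-11 m)²)
V = 219 V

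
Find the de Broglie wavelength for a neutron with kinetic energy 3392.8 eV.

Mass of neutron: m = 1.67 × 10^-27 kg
4.92 × 10^-13 m

Using λ = h/√(2mKE):

First convert KE to Joules: KE = 3392.8 eV = 5.436 × 10^-16 J

λ = h/√(2mKE)
λ = (6.626 × 10^-34 J·s) / √(2 × 1.67 × 10^-27 kg × 5.436 × 10^-16 J)
λ = 4.92 × 10^-13 m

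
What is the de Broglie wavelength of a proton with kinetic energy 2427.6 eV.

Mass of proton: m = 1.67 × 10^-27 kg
5.81 × 10^-13 m

Using λ = h/√(2mKE):

First convert KE to Joules: KE = 2427.6 eV = 3.889 × 10^-16 J

λ = h/√(2mKE)
λ = (6.626 × 10^-34 J·s) / √(2 × 1.67 × 10^-27 kg × 3.889 × 10^-16 J)
λ = 5.81 × 10^-13 m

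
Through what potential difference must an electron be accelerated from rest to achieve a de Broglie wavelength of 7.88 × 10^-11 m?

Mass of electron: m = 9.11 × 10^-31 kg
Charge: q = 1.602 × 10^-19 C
242 V

From λ = h/√(2mqV), we solve for V:

λ² = h²/(2mqV)
V = h²/(2mqλ²)
V = (6.626 × 10^-34 J·s)² / (2 × 9.11 × 10^-31 kg × 1.602 × 10^-19 C × (7.88 × 10^-11 m)²)
V = 242 V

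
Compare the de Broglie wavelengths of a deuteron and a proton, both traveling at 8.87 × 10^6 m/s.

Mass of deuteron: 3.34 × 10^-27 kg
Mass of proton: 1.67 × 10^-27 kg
The proton has the longer wavelength.

Using λ = h/(mv), since both particles have the same velocity, the wavelength depends only on mass.

For deuteron: λ₁ = h/(m₁v) = 2.24 × 10^-14 m
For proton: λ₂ = h/(m₂v) = 4.47 × 10^-14 m

Since λ ∝ 1/m at constant velocity, the lighter particle has the longer wavelength.

The proton has the longer de Broglie wavelength.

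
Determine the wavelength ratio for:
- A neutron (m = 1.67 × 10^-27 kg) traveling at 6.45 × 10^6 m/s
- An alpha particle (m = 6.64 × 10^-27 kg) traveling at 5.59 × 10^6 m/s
λ₁/λ₂ = 3.45

Using λ = h/(mv):

λ₁ = h/(m₁v₁) = 6.15 × 10^-14 m
λ₂ = h/(m₂v₂) = 1.79 × 10^-14 m

Ratio λ₁/λ₂ = (m₂v₂)/(m₁v₁)
         = (6.64 × 10^-27 kg × 5.59 × 10^6 m/s) / (1.67 × 10^-27 kg × 6.45 × 10^6 m/s)
         = 3.45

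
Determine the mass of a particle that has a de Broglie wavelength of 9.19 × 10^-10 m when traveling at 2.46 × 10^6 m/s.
2.93 × 10^-31 kg

From the de Broglie relation λ = h/(mv), we solve for m:

m = h/(λv)
m = (6.626 × 10^-34 J·s) / (9.19 × 10^-10 m × 2.46 × 10^6 m/s)
m = 2.93 × 10^-31 kg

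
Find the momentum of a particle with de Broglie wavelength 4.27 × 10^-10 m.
1.55 × 10^-24 kg·m/s

From the de Broglie relation λ = h/p, we solve for p:

p = h/λ
p = (6.626 × 10^-34 J·s) / (4.27 × 10^-10 m)
p = 1.55 × 10^-24 kg·m/s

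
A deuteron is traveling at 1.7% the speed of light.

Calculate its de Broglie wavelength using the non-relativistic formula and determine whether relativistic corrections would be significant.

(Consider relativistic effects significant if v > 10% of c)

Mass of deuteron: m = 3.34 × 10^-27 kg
No, relativistic corrections are not needed.

Using the non-relativistic de Broglie formula λ = h/(mv):

v = 1.7% × c = 5.096 × 10^6 m/s

λ = h/(mv)
λ = (6.626 × 10^-34 J·s) / (3.34 × 10^-27 kg × 5.096 × 10^6 m/s)
λ = 3.89 × 10^-14 m

Since v = 1.7% of c < 10% of c, relativistic corrections are NOT significant and this non-relativistic result is a good approximation.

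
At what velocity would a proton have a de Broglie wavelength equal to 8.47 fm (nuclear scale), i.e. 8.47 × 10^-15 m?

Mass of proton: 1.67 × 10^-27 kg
4.68 × 10^7 m/s

From λ = h/(mv), solve for v:

v = h/(mλ)
v = (6.626 × 10^-34 J·s) / (1.67 × 10^-27 kg × 8.47 × 10^-15 m)
v = 4.68 × 10^7 m/s

Note: This velocity is 15.6% of the speed of light, so relativistic corrections would be needed for a more accurate calculation.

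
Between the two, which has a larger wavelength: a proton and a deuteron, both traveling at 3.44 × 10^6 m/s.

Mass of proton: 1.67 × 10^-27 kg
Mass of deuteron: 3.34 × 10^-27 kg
The proton has the longer wavelength.

Using λ = h/(mv), since both particles have the same velocity, the wavelength depends only on mass.

For proton: λ₁ = h/(m₁v) = 1.15 × 10^-13 m
For deuteron: λ₂ = h/(m₂v) = 5.77 × 10^-14 m

Since λ ∝ 1/m at constant velocity, the lighter particle has the longer wavelength.

The proton has the longer de Broglie wavelength.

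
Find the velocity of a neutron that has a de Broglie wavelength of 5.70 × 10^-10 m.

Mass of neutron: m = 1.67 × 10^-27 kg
6.96 × 10^2 m/s

From the de Broglie relation λ = h/(mv), we solve for v:

v = h/(mλ)
v = (6.626 × 10^-34 J·s) / (1.67 × 10^-27 kg × 5.70 × 10^-10 m)
v = 6.96 × 10^2 m/s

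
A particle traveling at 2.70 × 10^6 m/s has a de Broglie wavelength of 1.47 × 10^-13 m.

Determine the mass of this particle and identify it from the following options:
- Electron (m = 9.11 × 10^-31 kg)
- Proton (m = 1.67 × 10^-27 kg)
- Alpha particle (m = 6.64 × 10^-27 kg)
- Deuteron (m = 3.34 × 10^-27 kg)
The particle is a proton.

From λ = h/(mv), solve for mass:

m = h/(λv)
m = (6.626 × 10^-34 J·s) / (1.47 × 10^-13 m × 2.70 × 10^6 m/s)
m = 1.67 × 10^-27 kg

Comparing with the listed masses, this is closest to a proton.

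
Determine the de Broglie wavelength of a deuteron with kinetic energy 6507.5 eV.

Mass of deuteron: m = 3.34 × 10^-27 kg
2.51 × 10^-13 m

Using λ = h/√(2mKE):

First convert KE to Joules: KE = 6507.5 eV = 1.043 × 10^-15 J

λ = h/√(2mKE)
λ = (6.626 × 10^-34 J·s) / √(2 × 3.34 × 10^-27 kg × 1.043 × 10^-15 J)
λ = 2.51 × 10^-13 m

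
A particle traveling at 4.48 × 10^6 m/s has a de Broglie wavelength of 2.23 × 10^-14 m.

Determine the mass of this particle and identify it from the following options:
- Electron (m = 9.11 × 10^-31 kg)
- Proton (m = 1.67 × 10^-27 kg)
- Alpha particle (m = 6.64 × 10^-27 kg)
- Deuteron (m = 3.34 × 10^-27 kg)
The particle is an alpha particle.

From λ = h/(mv), solve for mass:

m = h/(λv)
m = (6.626 × 10^-34 J·s) / (2.23 × 10^-14 m × 4.48 × 10^6 m/s)
m = 6.63 × 10^-27 kg

Comparing with the listed masses, this is closest to an alpha particle.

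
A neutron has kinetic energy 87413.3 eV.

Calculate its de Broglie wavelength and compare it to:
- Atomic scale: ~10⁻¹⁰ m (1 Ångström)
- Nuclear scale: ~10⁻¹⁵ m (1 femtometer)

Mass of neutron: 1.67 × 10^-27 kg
λ = 9.69 × 10^-14 m, which is between nuclear and atomic scales.

Using λ = h/√(2mKE):

KE = 87413.3 eV = 1.401 × 10^-14 J

λ = h/√(2mKE)
λ = (6.626 × 10^-34 J·s) / √(2 × 1.67 × 10^-27 kg × 1.401 × 10^-14 J)
λ = 9.69 × 10^-14 m

Comparison:
- Atomic scale (10⁻¹⁰ m): λ is 0.00097× this size
- Nuclear scale (10⁻¹⁵ m): λ is 97× this size

The wavelength is between nuclear and atomic scales.

This wavelength is appropriate for probing atomic structure but too large for nuclear physics experiments.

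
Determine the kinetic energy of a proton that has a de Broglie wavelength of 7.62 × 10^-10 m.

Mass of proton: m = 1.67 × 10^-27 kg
2.26 × 10^-22 J (or 1.41 × 10^-3 eV)

From λ = h/√(2mKE), we solve for KE:

λ² = h²/(2mKE)
KE = h²/(2mλ²)
KE = (6.626 × 10^-34 J·s)² / (2 × 1.67 × 10^-27 kg × (7.62 × 10^-10 m)²)
KE = 2.26 × 10^-22 J
KE = 1.41 × 10^-3 eV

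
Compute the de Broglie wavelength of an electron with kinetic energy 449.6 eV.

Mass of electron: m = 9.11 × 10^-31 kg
5.78 × 10^-11 m

Using λ = h/√(2mKE):

First convert KE to Joules: KE = 449.6 eV = 7.203 × 10^-17 J

λ = h/√(2mKE)
λ = (6.626 × 10^-34 J·s) / √(2 × 9.11 × 10^-31 kg × 7.203 × 10^-17 J)
λ = 5.78 × 10^-11 m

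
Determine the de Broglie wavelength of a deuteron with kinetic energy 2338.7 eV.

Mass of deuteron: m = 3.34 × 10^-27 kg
4.19 × 10^-13 m

Using λ = h/√(2mKE):

First convert KE to Joules: KE = 2338.7 eV = 3.747 × 10^-16 J

λ = h/√(2mKE)
λ = (6.626 × 10^-34 J·s) / √(2 × 3.34 × 10^-27 kg × 3.747 × 10^-16 J)
λ = 4.19 × 10^-13 m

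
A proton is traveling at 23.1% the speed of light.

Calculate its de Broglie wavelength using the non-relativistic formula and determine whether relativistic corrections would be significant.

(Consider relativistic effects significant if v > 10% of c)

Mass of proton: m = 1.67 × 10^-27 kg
Yes, relativistic corrections are needed.

Using the non-relativistic de Broglie formula λ = h/(mv):

v = 23.1% × c = 6.925 × 10^7 m/s

λ = h/(mv)
λ = (6.626 × 10^-34 J·s) / (1.67 × 10^-27 kg × 6.925 × 10^7 m/s)
λ = 5.73 × 10^-15 m

Since v = 23.1% of c > 10% of c, relativistic corrections ARE significant and the actual wavelength would differ from this non-relativistic estimate.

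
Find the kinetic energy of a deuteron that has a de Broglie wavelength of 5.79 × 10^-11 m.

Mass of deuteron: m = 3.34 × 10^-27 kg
1.96 × 10^-20 J (or 0.122 eV)

From λ = h/√(2mKE), we solve for KE:

λ² = h²/(2mKE)
KE = h²/(2mλ²)
KE = (6.626 × 10^-34 J·s)² / (2 × 3.34 × 10^-27 kg × (5.79 × 10^-11 m)²)
KE = 1.96 × 10^-20 J
KE = 0.122 eV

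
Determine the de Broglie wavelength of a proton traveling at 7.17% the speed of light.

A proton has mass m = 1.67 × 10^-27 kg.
1.85 × 10^-14 m

Using the de Broglie relation λ = h/(mv):

v = 7.17% × c = 2.150 × 10^7 m/s

λ = h/(mv)
λ = (6.626 × 10^-34 J·s) / (1.67 × 10^-27 kg × 2.150 × 10^7 m/s)
λ = 1.85 × 10^-14 m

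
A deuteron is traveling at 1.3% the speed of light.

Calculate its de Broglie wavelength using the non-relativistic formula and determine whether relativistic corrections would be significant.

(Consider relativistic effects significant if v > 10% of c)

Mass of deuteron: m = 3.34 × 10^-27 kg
No, relativistic corrections are not needed.

Using the non-relativistic de Broglie formula λ = h/(mv):

v = 1.3% × c = 3.897 × 10^6 m/s

λ = h/(mv)
λ = (6.626 × 10^-34 J·s) / (3.34 × 10^-27 kg × 3.897 × 10^6 m/s)
λ = 5.09 × 10^-14 m

Since v = 1.3% of c < 10% of c, relativistic corrections are NOT significant and this non-relativistic result is a good approximation.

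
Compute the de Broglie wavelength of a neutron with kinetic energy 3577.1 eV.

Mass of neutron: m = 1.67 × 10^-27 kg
4.79 × 10^-13 m

Using λ = h/√(2mKE):

First convert KE to Joules: KE = 3577.1 eV = 5.731 × 10^-16 J

λ = h/√(2mKE)
λ = (6.626 × 10^-34 J·s) / √(2 × 1.67 × 10^-27 kg × 5.731 × 10^-16 J)
λ = 4.79 × 10^-13 m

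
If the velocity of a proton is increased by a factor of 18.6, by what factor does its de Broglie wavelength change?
The wavelength decreases by a factor of 18.6.

From λ = h/(mv), the wavelength is inversely proportional to velocity:

λ ∝ 1/v

If v → 18.6v, then λ → λ/18.6

When velocity is increased by a factor of 18.6, the wavelength decreases by a factor of 18.6.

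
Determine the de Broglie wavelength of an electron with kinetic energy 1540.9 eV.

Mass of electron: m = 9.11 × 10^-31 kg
3.12 × 10^-11 m

Using λ = h/√(2mKE):

First convert KE to Joules: KE = 1540.9 eV = 2.469 × 10^-16 J

λ = h/√(2mKE)
λ = (6.626 × 10^-34 J·s) / √(2 × 9.11 × 10^-31 kg × 2.469 × 10^-16 J)
λ = 3.12 × 10^-11 m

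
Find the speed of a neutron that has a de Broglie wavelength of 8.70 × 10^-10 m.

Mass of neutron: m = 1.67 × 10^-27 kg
4.56 × 10^2 m/s

From the de Broglie relation λ = h/(mv), we solve for v:

v = h/(mλ)
v = (6.626 × 10^-34 J·s) / (1.67 × 10^-27 kg × 8.70 × 10^-10 m)
v = 4.56 × 10^2 m/s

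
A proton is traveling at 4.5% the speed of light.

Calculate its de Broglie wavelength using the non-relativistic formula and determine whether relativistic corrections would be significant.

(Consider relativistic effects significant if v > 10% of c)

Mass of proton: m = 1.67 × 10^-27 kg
No, relativistic corrections are not needed.

Using the non-relativistic de Broglie formula λ = h/(mv):

v = 4.5% × c = 1.349 × 10^7 m/s

λ = h/(mv)
λ = (6.626 × 10^-34 J·s) / (1.67 × 10^-27 kg × 1.349 × 10^7 m/s)
λ = 2.94 × 10^-14 m

Since v = 4.5% of c < 10% of c, relativistic corrections are NOT significant and this non-relativistic result is a good approximation.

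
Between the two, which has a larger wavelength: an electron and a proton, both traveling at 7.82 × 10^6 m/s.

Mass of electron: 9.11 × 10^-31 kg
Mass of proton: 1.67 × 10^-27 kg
The electron has the longer wavelength.

Using λ = h/(mv), since both particles have the same velocity, the wavelength depends only on mass.

For electron: λ₁ = h/(m₁v) = 9.30 × 10^-11 m
For proton: λ₂ = h/(m₂v) = 5.07 × 10^-14 m

Since λ ∝ 1/m at constant velocity, the lighter particle has the longer wavelength.

The electron has the longer de Broglie wavelength.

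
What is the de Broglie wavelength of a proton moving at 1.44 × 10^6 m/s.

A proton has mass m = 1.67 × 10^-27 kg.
2.76 × 10^-13 m

Using the de Broglie relation λ = h/(mv):

λ = h/(mv)
λ = (6.626 × 10^-34 J·s) / (1.67 × 10^-27 kg × 1.44 × 10^6 m/s)
λ = 2.76 × 10^-13 m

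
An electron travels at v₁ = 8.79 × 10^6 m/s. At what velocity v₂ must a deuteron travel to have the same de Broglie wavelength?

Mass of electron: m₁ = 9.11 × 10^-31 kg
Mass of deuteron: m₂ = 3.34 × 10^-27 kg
v₂ = 2.40 × 10^3 m/s

For equal de Broglie wavelengths: λ₁ = λ₂

h/(m₁v₁) = h/(m₂v₂)
m₁v₁ = m₂v₂
v₂ = v₁ · (m₁/m₂)

v₂ = 8.79 × 10^6 m/s × (9.11 × 10^-31 kg / 3.34 × 10^-27 kg)
v₂ = 2.40 × 10^3 m/s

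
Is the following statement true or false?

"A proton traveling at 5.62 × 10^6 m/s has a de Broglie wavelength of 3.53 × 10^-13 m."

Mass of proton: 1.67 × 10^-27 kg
False

The claim is incorrect.

Using λ = h/(mv):
λ = (6.626 × 10^-34 J·s) / (1.67 × 10^-27 kg × 5.62 × 10^6 m/s)
λ = 7.06 × 10^-14 m

The actual wavelength differs from the claimed 3.53 × 10^-13 m.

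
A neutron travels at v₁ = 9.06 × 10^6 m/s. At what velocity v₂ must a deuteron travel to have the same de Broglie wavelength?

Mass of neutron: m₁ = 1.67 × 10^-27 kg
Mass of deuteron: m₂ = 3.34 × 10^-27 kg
v₂ = 4.53 × 10^6 m/s

For equal de Broglie wavelengths: λ₁ = λ₂

h/(m₁v₁) = h/(m₂v₂)
m₁v₁ = m₂v₂
v₂ = v₁ · (m₁/m₂)

v₂ = 9.06 × 10^6 m/s × (1.67 × 10^-27 kg / 3.34 × 10^-27 kg)
v₂ = 4.53 × 10^6 m/s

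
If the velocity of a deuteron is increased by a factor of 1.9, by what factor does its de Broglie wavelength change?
The wavelength decreases by a factor of 1.9.

From λ = h/(mv), the wavelength is inversely proportional to velocity:

λ ∝ 1/v

If v → 1.9v, then λ → λ/1.9

When velocity is increased by a factor of 1.9, the wavelength decreases by a factor of 1.9.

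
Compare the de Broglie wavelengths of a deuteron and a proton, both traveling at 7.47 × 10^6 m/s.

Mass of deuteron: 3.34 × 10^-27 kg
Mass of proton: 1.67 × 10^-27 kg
The proton has the longer wavelength.

Using λ = h/(mv), since both particles have the same velocity, the wavelength depends only on mass.

For deuteron: λ₁ = h/(m₁v) = 2.66 × 10^-14 m
For proton: λ₂ = h/(m₂v) = 5.31 × 10^-14 m

Since λ ∝ 1/m at constant velocity, the lighter particle has the longer wavelength.

The proton has the longer de Broglie wavelength.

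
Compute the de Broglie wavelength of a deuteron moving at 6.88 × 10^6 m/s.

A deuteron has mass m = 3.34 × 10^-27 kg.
2.88 × 10^-14 m

Using the de Broglie relation λ = h/(mv):

λ = h/(mv)
λ = (6.626 × 10^-34 J·s) / (3.34 × 10^-27 kg × 6.88 × 10^6 m/s)
λ = 2.88 × 10^-14 m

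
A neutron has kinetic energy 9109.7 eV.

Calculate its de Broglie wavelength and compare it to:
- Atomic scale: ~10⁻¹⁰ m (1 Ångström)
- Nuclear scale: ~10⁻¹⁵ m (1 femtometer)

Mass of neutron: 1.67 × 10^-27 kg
λ = 3.00 × 10^-13 m, which is between nuclear and atomic scales.

Using λ = h/√(2mKE):

KE = 9109.7 eV = 1.460 × 10^-15 J

λ = h/√(2mKE)
λ = (6.626 × 10^-34 J·s) / √(2 × 1.67 × 10^-27 kg × 1.460 × 10^-15 J)
λ = 3.00 × 10^-13 m

Comparison:
- Atomic scale (10⁻¹⁰ m): λ is 0.003× this size
- Nuclear scale (10⁻¹⁵ m): λ is 3e+02× this size

The wavelength is between nuclear and atomic scales.

This wavelength is appropriate for probing atomic structure but too large for nuclear physics experiments.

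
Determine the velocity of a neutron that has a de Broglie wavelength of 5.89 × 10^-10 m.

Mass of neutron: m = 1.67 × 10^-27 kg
6.74 × 10^2 m/s

From the de Broglie relation λ = h/(mv), we solve for v:

v = h/(mλ)
v = (6.626 × 10^-34 J·s) / (1.67 × 10^-27 kg × 5.89 × 10^-10 m)
v = 6.74 × 10^2 m/s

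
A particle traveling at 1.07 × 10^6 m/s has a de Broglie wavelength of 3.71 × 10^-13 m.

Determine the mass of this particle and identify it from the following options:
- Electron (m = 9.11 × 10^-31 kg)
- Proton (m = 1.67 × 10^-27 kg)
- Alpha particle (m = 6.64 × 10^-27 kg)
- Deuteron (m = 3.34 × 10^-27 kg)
The particle is a proton.

From λ = h/(mv), solve for mass:

m = h/(λv)
m = (6.626 × 10^-34 J·s) / (3.71 × 10^-13 m × 1.07 × 10^6 m/s)
m = 1.67 × 10^-27 kg

Comparing with the listed masses, this is closest to a proton.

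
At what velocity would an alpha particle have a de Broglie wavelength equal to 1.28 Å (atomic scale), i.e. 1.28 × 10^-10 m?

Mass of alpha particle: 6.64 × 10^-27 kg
7.80 × 10^2 m/s

From λ = h/(mv), solve for v:

v = h/(mλ)
v = (6.626 × 10^-34 J·s) / (6.64 × 10^-27 kg × 1.28 × 10^-10 m)
v = 7.80 × 10^2 m/s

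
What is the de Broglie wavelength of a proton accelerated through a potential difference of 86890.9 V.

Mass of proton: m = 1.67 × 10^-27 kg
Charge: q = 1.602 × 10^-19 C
9.72 × 10^-14 m

When a particle is accelerated through voltage V, it gains kinetic energy KE = qV.

The de Broglie wavelength is then λ = h/√(2mqV):

λ = h/√(2mqV)
λ = (6.626 × 10^-34 J·s) / √(2 × 1.67 × 10^-27 kg × 1.602 × 10^-19 C × 86890.9 V)
λ = 9.72 × 10^-14 m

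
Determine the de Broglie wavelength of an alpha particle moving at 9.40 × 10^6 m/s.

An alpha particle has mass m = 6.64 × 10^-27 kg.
1.06 × 10^-14 m

Using the de Broglie relation λ = h/(mv):

λ = h/(mv)
λ = (6.626 × 10^-34 J·s) / (6.64 × 10^-27 kg × 9.40 × 10^6 m/s)
λ = 1.06 × 10^-14 m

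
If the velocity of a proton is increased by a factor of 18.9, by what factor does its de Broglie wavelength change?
The wavelength decreases by a factor of 18.9.

From λ = h/(mv), the wavelength is inversely proportional to velocity:

λ ∝ 1/v

If v → 18.9v, then λ → λ/18.9

When velocity is increased by a factor of 18.9, the wavelength decreases by a factor of 18.9.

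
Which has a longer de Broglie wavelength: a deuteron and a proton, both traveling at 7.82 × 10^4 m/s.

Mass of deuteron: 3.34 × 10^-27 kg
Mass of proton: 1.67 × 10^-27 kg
The proton has the longer wavelength.

Using λ = h/(mv), since both particles have the same velocity, the wavelength depends only on mass.

For deuteron: λ₁ = h/(m₁v) = 2.54 × 10^-12 m
For proton: λ₂ = h/(m₂v) = 5.07 × 10^-12 m

Since λ ∝ 1/m at constant velocity, the lighter particle has the longer wavelength.

The proton has the longer de Broglie wavelength.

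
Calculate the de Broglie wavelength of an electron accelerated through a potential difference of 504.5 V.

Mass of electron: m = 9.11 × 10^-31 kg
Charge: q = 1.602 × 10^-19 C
5.46 × 10^-11 m

When a particle is accelerated through voltage V, it gains kinetic energy KE = qV.

The de Broglie wavelength is then λ = h/√(2mqV):

λ = h/√(2mqV)
λ = (6.626 × 10^-34 J·s) / √(2 × 9.11 × 10^-31 kg × 1.602 × 10^-19 C × 504.5 V)
λ = 5.46 × 10^-11 m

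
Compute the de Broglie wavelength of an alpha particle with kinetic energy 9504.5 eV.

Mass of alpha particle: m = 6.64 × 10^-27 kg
1.47 × 10^-13 m

Using λ = h/√(2mKE):

First convert KE to Joules: KE = 9504.5 eV = 1.523 × 10^-15 J

λ = h/√(2mKE)
λ = (6.626 × 10^-34 J·s) / √(2 × 6.64 × 10^-27 kg × 1.523 × 10^-15 J)
λ = 1.47 × 10^-13 m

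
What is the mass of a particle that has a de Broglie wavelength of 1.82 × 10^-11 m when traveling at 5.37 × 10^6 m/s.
6.78 × 10^-30 kg

From the de Broglie relation λ = h/(mv), we solve for m:

m = h/(λv)
m = (6.626 × 10^-34 J·s) / (1.82 × 10^-11 m × 5.37 × 10^6 m/s)
m = 6.78 × 10^-30 kg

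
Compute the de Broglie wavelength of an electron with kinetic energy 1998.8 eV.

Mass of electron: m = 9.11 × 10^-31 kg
2.74 × 10^-11 m

Using λ = h/√(2mKE):

First convert KE to Joules: KE = 1998.8 eV = 3.202 × 10^-16 J

λ = h/√(2mKE)
λ = (6.626 × 10^-34 J·s) / √(2 × 9.11 × 10^-31 kg × 3.202 × 10^-16 J)
λ = 2.74 × 10^-11 m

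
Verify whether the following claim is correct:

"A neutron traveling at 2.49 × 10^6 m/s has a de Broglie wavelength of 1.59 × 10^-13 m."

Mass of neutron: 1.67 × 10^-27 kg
True

The claim is correct.

Using λ = h/(mv):
λ = (6.626 × 10^-34 J·s) / (1.67 × 10^-27 kg × 2.49 × 10^6 m/s)
λ = 1.59 × 10^-13 m

This matches the claimed value.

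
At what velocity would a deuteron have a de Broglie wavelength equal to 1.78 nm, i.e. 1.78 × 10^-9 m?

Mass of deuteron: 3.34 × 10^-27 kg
1.11 × 10^2 m/s

From λ = h/(mv), solve for v:

v = h/(mλ)
v = (6.626 × 10^-34 J·s) / (3.34 × 10^-27 kg × 1.78 × 10^-9 m)
v = 1.11 × 10^2 m/s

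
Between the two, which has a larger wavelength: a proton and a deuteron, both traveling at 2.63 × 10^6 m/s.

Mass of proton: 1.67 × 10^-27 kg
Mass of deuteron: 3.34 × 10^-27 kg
The proton has the longer wavelength.

Using λ = h/(mv), since both particles have the same velocity, the wavelength depends only on mass.

For proton: λ₁ = h/(m₁v) = 1.51 × 10^-13 m
For deuteron: λ₂ = h/(m₂v) = 7.54 × 10^-14 m

Since λ ∝ 1/m at constant velocity, the lighter particle has the longer wavelength.

The proton has the longer de Broglie wavelength.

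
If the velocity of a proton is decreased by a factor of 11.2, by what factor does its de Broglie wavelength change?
The wavelength increases by a factor of 11.2.

From λ = h/(mv), the wavelength is inversely proportional to velocity:

λ ∝ 1/v

If v → v/11.2, then λ → 11.2λ

When velocity is decreased by a factor of 11.2, the wavelength increases by a factor of 11.2.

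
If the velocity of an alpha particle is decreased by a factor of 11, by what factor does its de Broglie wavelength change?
The wavelength increases by a factor of 11.

From λ = h/(mv), the wavelength is inversely proportional to velocity:

λ ∝ 1/v

If v → v/11, then λ → 11λ

When velocity is decreased by a factor of 11, the wavelength increases by a factor of 11.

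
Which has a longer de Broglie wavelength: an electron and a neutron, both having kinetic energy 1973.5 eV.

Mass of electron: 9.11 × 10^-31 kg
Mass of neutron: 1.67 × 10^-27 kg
The electron has the longer wavelength.

Using λ = h/√(2mKE):

For electron: λ₁ = h/√(2m₁KE) = 2.76 × 10^-11 m
For neutron: λ₂ = h/√(2m₂KE) = 6.45 × 10^-13 m

Since λ ∝ 1/√m at constant kinetic energy, the lighter particle has the longer wavelength.

The electron has the longer de Broglie wavelength.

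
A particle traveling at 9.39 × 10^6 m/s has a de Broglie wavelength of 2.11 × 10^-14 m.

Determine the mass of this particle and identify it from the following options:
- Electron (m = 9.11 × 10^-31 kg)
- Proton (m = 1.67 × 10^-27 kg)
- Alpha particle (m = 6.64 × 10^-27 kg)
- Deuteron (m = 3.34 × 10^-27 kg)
The particle is a deuteron.

From λ = h/(mv), solve for mass:

m = h/(λv)
m = (6.626 × 10^-34 J·s) / (2.11 × 10^-14 m × 9.39 × 10^6 m/s)
m = 3.34 × 10^-27 kg

Comparing with the listed masses, this is closest to a deuteron.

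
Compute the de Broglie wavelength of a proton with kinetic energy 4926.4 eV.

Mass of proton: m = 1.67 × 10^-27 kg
4.08 × 10^-13 m

Using λ = h/√(2mKE):

First convert KE to Joules: KE = 4926.4 eV = 7.893 × 10^-16 J

λ = h/√(2mKE)
λ = (6.626 × 10^-34 J·s) / √(2 × 1.67 × 10^-27 kg × 7.893 × 10^-16 J)
λ = 4.08 × 10^-13 m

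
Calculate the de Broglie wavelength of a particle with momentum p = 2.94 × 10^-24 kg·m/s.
2.25 × 10^-10 m

Using the de Broglie relation λ = h/p:

λ = h/p
λ = (6.626 × 10^-34 J·s) / (2.94 × 10^-24 kg·m/s)
λ = 2.25 × 10^-10 m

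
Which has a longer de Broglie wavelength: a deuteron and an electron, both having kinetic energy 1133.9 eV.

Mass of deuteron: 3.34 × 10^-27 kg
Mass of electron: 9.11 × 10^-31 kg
The electron has the longer wavelength.

Using λ = h/√(2mKE):

For deuteron: λ₁ = h/√(2m₁KE) = 6.01 × 10^-13 m
For electron: λ₂ = h/√(2m₂KE) = 3.64 × 10^-11 m

Since λ ∝ 1/√m at constant kinetic energy, the lighter particle has the longer wavelength.

The electron has the longer de Broglie wavelength.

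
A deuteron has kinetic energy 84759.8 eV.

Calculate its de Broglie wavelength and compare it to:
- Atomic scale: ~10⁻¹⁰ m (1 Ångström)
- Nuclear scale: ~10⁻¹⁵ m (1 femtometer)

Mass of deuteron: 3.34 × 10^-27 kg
λ = 6.96 × 10^-14 m, which is between nuclear and atomic scales.

Using λ = h/√(2mKE):

KE = 84759.8 eV = 1.358 × 10^-14 J

λ = h/√(2mKE)
λ = (6.626 × 10^-34 J·s) / √(2 × 3.34 × 10^-27 kg × 1.358 × 10^-14 J)
λ = 6.96 × 10^-14 m

Comparison:
- Atomic scale (10⁻¹⁰ m): λ is 0.0007× this size
- Nuclear scale (10⁻¹⁵ m): λ is 70× this size

The wavelength is between nuclear and atomic scales.

This wavelength is appropriate for probing atomic structure but too large for nuclear physics experiments.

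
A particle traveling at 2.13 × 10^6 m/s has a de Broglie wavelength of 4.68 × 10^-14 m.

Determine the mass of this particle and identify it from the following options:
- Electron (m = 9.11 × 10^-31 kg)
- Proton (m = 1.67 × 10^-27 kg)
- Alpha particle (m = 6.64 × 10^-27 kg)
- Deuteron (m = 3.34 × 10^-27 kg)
The particle is an alpha particle.

From λ = h/(mv), solve for mass:

m = h/(λv)
m = (6.626 × 10^-34 J·s) / (4.68 × 10^-14 m × 2.13 × 10^6 m/s)
m = 6.65 × 10^-27 kg

Comparing with the listed masses, this is closest to an alpha particle.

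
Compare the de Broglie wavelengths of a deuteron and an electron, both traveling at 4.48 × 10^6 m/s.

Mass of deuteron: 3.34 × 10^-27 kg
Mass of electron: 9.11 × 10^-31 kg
The electron has the longer wavelength.

Using λ = h/(mv), since both particles have the same velocity, the wavelength depends only on mass.

For deuteron: λ₁ = h/(m₁v) = 4.43 × 10^-14 m
For electron: λ₂ = h/(m₂v) = 1.62 × 10^-10 m

Since λ ∝ 1/m at constant velocity, the lighter particle has the longer wavelength.

The electron has the longer de Broglie wavelength.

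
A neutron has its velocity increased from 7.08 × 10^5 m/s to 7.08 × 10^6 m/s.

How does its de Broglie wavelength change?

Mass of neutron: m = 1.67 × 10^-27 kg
The wavelength decreases by a factor of 10.

Using λ = h/(mv):

Initial wavelength: λ₁ = h/(mv₁) = 5.60 × 10^-13 m
Final wavelength: λ₂ = h/(mv₂) = 5.60 × 10^-14 m

Since λ ∝ 1/v, when velocity increases by a factor of 10, the wavelength decreases by a factor of 10.

λ₂/λ₁ = v₁/v₂ = 1/10

The wavelength decreases by a factor of 10.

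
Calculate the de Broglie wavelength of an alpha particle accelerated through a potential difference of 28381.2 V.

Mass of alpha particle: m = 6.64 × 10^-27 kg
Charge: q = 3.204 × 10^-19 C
6.03 × 10^-14 m

When a particle is accelerated through voltage V, it gains kinetic energy KE = qV.

The de Broglie wavelength is then λ = h/√(2mqV):

λ = h/√(2mqV)
λ = (6.626 × 10^-34 J·s) / √(2 × 6.64 × 10^-27 kg × 3.204 × 10^-19 C × 28381.2 V)
λ = 6.03 × 10^-14 m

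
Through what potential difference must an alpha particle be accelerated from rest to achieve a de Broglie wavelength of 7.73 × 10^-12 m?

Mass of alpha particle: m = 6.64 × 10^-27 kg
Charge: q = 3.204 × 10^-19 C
1.73 V

From λ = h/√(2mqV), we solve for V:

λ² = h²/(2mqV)
V = h²/(2mqλ²)
V = (6.626 × 10^-34 J·s)² / (2 × 6.64 × 10^-27 kg × 3.204 × 10^-19 C × (7.73 × 10^-12 m)²)
V = 1.73 V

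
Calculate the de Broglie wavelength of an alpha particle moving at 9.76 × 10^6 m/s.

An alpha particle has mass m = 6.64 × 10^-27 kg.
1.02 × 10^-14 m

Using the de Broglie relation λ = h/(mv):

λ = h/(mv)
λ = (6.626 × 10^-34 J·s) / (6.64 × 10^-27 kg × 9.76 × 10^6 m/s)
λ = 1.02 × 10^-14 m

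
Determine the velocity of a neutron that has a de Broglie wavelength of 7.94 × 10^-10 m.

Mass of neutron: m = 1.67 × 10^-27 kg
5.00 × 10^2 m/s

From the de Broglie relation λ = h/(mv), we solve for v:

v = h/(mλ)
v = (6.626 × 10^-34 J·s) / (1.67 × 10^-27 kg × 7.94 × 10^-10 m)
v = 5.00 × 10^2 m/s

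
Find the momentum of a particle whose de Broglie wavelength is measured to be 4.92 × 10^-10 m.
1.35 × 10^-24 kg·m/s

From the de Broglie relation λ = h/p, we solve for p:

p = h/λ
p = (6.626 × 10^-34 J·s) / (4.92 × 10^-10 m)
p = 1.35 × 10^-24 kg·m/s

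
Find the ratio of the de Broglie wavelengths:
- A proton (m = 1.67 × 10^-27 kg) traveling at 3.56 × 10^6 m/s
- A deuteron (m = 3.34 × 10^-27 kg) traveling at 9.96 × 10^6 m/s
λ₁/λ₂ = 5.60

Using λ = h/(mv):

λ₁ = h/(m₁v₁) = 1.11 × 10^-13 m
λ₂ = h/(m₂v₂) = 1.99 × 10^-14 m

Ratio λ₁/λ₂ = (m₂v₂)/(m₁v₁)
         = (3.34 × 10^-27 kg × 9.96 × 10^6 m/s) / (1.67 × 10^-27 kg × 3.56 × 10^6 m/s)
         = 5.60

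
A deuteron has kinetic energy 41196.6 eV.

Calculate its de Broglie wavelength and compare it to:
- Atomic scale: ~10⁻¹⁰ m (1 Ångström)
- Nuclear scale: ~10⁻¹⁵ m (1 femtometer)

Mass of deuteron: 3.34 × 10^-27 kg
λ = 9.98 × 10^-14 m, which is between nuclear and atomic scales.

Using λ = h/√(2mKE):

KE = 41196.6 eV = 6.600 × 10^-15 J

λ = h/√(2mKE)
λ = (6.626 × 10^-34 J·s) / √(2 × 3.34 × 10^-27 kg × 6.600 × 10^-15 J)
λ = 9.98 × 10^-14 m

Comparison:
- Atomic scale (10⁻¹⁰ m): λ is 0.001× this size
- Nuclear scale (10⁻¹⁵ m): λ is 1e+02× this size

The wavelength is between nuclear and atomic scales.

This wavelength is appropriate for probing atomic structure but too large for nuclear physics experiments.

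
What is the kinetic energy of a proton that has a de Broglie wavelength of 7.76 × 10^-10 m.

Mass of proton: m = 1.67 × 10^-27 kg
2.18 × 10^-22 J (or 1.36 × 10^-3 eV)

From λ = h/√(2mKE), we solve for KE:

λ² = h²/(2mKE)
KE = h²/(2mλ²)
KE = (6.626 × 10^-34 J·s)² / (2 × 1.67 × 10^-27 kg × (7.76 × 10^-10 m)²)
KE = 2.18 × 10^-22 J
KE = 1.36 × 10^-3 eV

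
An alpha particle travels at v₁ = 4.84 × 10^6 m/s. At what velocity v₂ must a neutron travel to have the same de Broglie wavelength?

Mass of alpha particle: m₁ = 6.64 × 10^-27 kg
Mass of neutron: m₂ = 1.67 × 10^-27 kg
v₂ = 1.92 × 10^7 m/s

For equal de Broglie wavelengths: λ₁ = λ₂

h/(m₁v₁) = h/(m₂v₂)
m₁v₁ = m₂v₂
v₂ = v₁ · (m₁/m₂)

v₂ = 4.84 × 10^6 m/s × (6.64 × 10^-27 kg / 1.67 × 10^-27 kg)
v₂ = 1.92 × 10^7 m/s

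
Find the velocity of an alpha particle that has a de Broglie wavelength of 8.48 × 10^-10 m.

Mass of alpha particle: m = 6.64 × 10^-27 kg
1.18 × 10^2 m/s

From the de Broglie relation λ = h/(mv), we solve for v:

v = h/(mλ)
v = (6.626 × 10^-34 J·s) / (6.64 × 10^-27 kg × 8.48 × 10^-10 m)
v = 1.18 × 10^2 m/s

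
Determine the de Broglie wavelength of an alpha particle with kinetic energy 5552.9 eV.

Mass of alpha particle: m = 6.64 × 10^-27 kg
1.93 × 10^-13 m

Using λ = h/√(2mKE):

First convert KE to Joules: KE = 5552.9 eV = 8.897 × 10^-16 J

λ = h/√(2mKE)
λ = (6.626 × 10^-34 J·s) / √(2 × 6.64 × 10^-27 kg × 8.897 × 10^-16 J)
λ = 1.93 × 10^-13 m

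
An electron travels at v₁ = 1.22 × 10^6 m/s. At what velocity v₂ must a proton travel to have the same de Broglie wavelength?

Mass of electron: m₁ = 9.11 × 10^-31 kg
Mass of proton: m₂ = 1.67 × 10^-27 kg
v₂ = 6.66 × 10^2 m/s

For equal de Broglie wavelengths: λ₁ = λ₂

h/(m₁v₁) = h/(m₂v₂)
m₁v₁ = m₂v₂
v₂ = v₁ · (m₁/m₂)

v₂ = 1.22 × 10^6 m/s × (9.11 × 10^-31 kg / 1.67 × 10^-27 kg)
v₂ = 6.66 × 10^2 m/s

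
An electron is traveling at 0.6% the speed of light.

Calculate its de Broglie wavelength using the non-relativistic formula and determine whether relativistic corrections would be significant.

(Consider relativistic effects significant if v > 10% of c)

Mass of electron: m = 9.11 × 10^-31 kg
No, relativistic corrections are not needed.

Using the non-relativistic de Broglie formula λ = h/(mv):

v = 0.6% × c = 1.799 × 10^6 m/s

λ = h/(mv)
λ = (6.626 × 10^-34 J·s) / (9.11 × 10^-31 kg × 1.799 × 10^6 m/s)
λ = 4.04 × 10^-10 m

Since v = 0.6% of c < 10% of c, relativistic corrections are NOT significant and this non-relativistic result is a good approximation.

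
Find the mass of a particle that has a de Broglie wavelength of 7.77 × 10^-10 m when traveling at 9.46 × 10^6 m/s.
9.01 × 10^-32 kg

From the de Broglie relation λ = h/(mv), we solve for m:

m = h/(λv)
m = (6.626 × 10^-34 J·s) / (7.77 × 10^-10 m × 9.46 × 10^6 m/s)
m = 9.01 × 10^-32 kg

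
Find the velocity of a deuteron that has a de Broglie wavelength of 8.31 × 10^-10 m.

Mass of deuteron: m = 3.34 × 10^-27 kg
2.39 × 10^2 m/s

From the de Broglie relation λ = h/(mv), we solve for v:

v = h/(mλ)
v = (6.626 × 10^-34 J·s) / (3.34 × 10^-27 kg × 8.31 × 10^-10 m)
v = 2.39 × 10^2 m/s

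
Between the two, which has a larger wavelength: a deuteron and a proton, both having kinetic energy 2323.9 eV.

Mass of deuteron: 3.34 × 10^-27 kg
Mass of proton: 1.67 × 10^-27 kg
The proton has the longer wavelength.

Using λ = h/√(2mKE):

For deuteron: λ₁ = h/√(2m₁KE) = 4.20 × 10^-13 m
For proton: λ₂ = h/√(2m₂KE) = 5.94 × 10^-13 m

Since λ ∝ 1/√m at constant kinetic energy, the lighter particle has the longer wavelength.

The proton has the longer de Broglie wavelength.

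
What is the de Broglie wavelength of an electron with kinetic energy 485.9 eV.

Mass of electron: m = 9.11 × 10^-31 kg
5.56 × 10^-11 m

Using λ = h/√(2mKE):

First convert KE to Joules: KE = 485.9 eV = 7.785 × 10^-17 J

λ = h/√(2mKE)
λ = (6.626 × 10^-34 J·s) / √(2 × 9.11 × 10^-31 kg × 7.785 × 10^-17 J)
λ = 5.56 × 10^-11 m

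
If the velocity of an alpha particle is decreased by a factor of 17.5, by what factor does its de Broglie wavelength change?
The wavelength increases by a factor of 17.5.

From λ = h/(mv), the wavelength is inversely proportional to velocity:

λ ∝ 1/v

If v → v/17.5, then λ → 17.5λ

When velocity is decreased by a factor of 17.5, the wavelength increases by a factor of 17.5.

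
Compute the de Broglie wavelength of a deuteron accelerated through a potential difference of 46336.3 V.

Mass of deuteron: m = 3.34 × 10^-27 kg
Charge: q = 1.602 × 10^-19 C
9.41 × 10^-14 m

When a particle is accelerated through voltage V, it gains kinetic energy KE = qV.

The de Broglie wavelength is then λ = h/√(2mqV):

λ = h/√(2mqV)
λ = (6.626 × 10^-34 J·s) / √(2 × 3.34 × 10^-27 kg × 1.602 × 10^-19 C × 46336.3 V)
λ = 9.41 × 10^-14 m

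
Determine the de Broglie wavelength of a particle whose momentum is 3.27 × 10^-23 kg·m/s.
2.03 × 10^-11 m

Using the de Broglie relation λ = h/p:

λ = h/p
λ = (6.626 × 10^-34 J·s) / (3.27 × 10^-23 kg·m/s)
λ = 2.03 × 10^-11 m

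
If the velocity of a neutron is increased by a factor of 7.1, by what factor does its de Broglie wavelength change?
The wavelength decreases by a factor of 7.1.

From λ = h/(mv), the wavelength is inversely proportional to velocity:

λ ∝ 1/v

If v → 7.1v, then λ → λ/7.1

When velocity is increased by a factor of 7.1, the wavelength decreases by a factor of 7.1.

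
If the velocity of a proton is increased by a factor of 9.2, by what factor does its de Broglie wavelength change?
The wavelength decreases by a factor of 9.2.

From λ = h/(mv), the wavelength is inversely proportional to velocity:

λ ∝ 1/v

If v → 9.2v, then λ → λ/9.2

When velocity is increased by a factor of 9.2, the wavelength decreases by a factor of 9.2.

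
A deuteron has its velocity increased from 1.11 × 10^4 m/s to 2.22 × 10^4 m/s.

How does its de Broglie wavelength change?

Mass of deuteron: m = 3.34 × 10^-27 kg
The wavelength decreases by a factor of 2.

Using λ = h/(mv):

Initial wavelength: λ₁ = h/(mv₁) = 1.79 × 10^-11 m
Final wavelength: λ₂ = h/(mv₂) = 8.94 × 10^-12 m

Since λ ∝ 1/v, when velocity increases by a factor of 2, the wavelength decreases by a factor of 2.

λ₂/λ₁ = v₁/v₂ = 1/2

The wavelength decreases by a factor of 2.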